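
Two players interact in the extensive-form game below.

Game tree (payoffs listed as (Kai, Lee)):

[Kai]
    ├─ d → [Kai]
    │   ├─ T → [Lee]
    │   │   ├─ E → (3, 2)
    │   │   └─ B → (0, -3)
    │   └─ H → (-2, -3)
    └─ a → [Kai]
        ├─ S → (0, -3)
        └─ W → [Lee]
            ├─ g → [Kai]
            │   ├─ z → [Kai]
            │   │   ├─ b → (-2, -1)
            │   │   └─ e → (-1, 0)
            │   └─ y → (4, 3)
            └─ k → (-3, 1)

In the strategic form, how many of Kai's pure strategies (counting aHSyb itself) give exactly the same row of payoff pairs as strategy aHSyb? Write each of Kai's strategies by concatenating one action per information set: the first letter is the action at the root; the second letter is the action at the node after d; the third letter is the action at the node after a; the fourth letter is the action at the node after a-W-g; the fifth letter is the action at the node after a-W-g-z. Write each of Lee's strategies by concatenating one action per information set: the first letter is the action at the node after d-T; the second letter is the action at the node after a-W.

8

Row for aHSyb (columns Eg, Ek, Bg, Bk): (0,-3) (0,-3) (0,-3) (0,-3).
Under aHSyb, Kai's choice at the node after d and at the node after a-W-g and at the node after a-W-g-z can never be reached regardless of what Lee does, so varying those choices leaves every outcome unchanged.
Holding the reachable choices fixed and varying the unreachable ones freely already gives 2 × 2 × 2 = 8 equivalent strategies.
No other strategy reproduces this row, so those 8 are the full class: aTSzb, aTSze, aTSyb, aTSye, aHSzb, aHSze, aHSyb, aHSye.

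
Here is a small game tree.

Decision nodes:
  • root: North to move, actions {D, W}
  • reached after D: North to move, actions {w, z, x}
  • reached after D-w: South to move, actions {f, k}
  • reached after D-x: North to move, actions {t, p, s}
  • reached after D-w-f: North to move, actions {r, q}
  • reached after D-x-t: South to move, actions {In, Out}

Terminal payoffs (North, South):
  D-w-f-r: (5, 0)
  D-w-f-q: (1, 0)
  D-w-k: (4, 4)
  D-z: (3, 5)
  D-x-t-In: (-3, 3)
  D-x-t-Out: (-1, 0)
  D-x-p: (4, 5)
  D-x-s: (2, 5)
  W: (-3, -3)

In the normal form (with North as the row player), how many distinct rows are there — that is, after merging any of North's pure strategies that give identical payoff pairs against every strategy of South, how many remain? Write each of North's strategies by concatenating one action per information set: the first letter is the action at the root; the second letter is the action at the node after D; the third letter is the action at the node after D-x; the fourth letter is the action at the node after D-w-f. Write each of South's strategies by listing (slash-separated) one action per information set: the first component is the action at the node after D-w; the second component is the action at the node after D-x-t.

North has 36 pure strategies: Dwtr, Dwtq, Dwpr, Dwpq, Dwsr, Dwsq, Dztr, Dztq, Dzpr, Dzpq, Dzsr, Dzsq, Dxtr, Dxtq, Dxpr, Dxpq, Dxsr, Dxsq, Wwtr, Wwtq, Wwpr, Wwpq, Wwsr, Wwsq, Wztr, Wztq, Wzpr, Wzpq, Wzsr, Wzsq, Wxtr, Wxtq, Wxpr, Wxpq, Wxsr, Wxsq. Columns: f/In, f/Out, k/In, k/Out.
{Dwtr, Dwpr, Dwsr} → row (5,0) (5,0) (4,4) (4,4)
{Dwtq, Dwpq, Dwsq} → row (1,0) (1,0) (4,4) (4,4)
{Dztr, Dztq, Dzpr, Dzpq, Dzsr, Dzsq} → row (3,5) (3,5) (3,5) (3,5)
{Dxtr, Dxtq} → row (-3,3) (-1,0) (-3,3) (-1,0)
{Dxpr, Dxpq} → row (4,5) (4,5) (4,5) (4,5)
{Dxsr, Dxsq} → row (2,5) (2,5) (2,5) (2,5)
{Wwtr, Wwtq, Wwpr, Wwpq, Wwsr, Wwsq, Wztr, Wztq, Wzpr, Wzpq, Wzsr, Wzsq, Wxtr, Wxtq, Wxpr, Wxpq, Wxsr, Wxsq} → row (-3,-3) (-3,-3) (-3,-3) (-3,-3)
That's 7 distinct rows out of 36 strategies.

7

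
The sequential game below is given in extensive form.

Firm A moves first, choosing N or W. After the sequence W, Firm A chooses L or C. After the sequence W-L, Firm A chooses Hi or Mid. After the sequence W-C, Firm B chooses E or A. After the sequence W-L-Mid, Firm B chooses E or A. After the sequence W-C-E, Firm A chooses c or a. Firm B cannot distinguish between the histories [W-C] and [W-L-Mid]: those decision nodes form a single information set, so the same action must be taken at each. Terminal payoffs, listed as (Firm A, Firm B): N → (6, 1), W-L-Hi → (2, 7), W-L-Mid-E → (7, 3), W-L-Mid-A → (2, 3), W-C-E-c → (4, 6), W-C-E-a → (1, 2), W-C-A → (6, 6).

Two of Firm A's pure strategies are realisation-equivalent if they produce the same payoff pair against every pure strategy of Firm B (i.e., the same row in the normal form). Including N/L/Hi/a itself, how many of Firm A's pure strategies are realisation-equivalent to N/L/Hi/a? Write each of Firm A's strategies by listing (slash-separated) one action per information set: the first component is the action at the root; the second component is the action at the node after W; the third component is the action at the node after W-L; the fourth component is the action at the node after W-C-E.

8

Row for N/L/Hi/a (columns E, A): (6,1) (6,1).
Under N/L/Hi/a, Firm A's choice at the node after W and at the node after W-L and at the node after W-C-E can never be reached regardless of what Firm B does, so varying those choices leaves every outcome unchanged.
Holding the reachable choices fixed and varying the unreachable ones freely already gives 2 × 2 × 2 = 8 equivalent strategies.
No other strategy reproduces this row, so those 8 are the full class: N/L/Hi/c, N/L/Hi/a, N/L/Mid/c, N/L/Mid/a, N/C/Hi/c, N/C/Hi/a, N/C/Mid/c, N/C/Mid/a.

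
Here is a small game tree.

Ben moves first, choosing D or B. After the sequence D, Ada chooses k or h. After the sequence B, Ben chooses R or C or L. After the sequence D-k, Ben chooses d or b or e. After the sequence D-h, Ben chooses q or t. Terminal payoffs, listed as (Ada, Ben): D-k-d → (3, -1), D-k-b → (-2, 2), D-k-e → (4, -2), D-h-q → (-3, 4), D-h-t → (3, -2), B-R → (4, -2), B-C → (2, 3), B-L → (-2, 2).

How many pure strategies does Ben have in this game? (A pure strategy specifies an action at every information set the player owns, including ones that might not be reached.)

Ben owns the root with actions {D, B} — two choices.
Ben owns the node after B with actions {R, C, L} — three choices.
Ben owns the node after D-k with actions {d, b, e} — three choices.
Ben owns the node after D-h with actions {q, t} — two choices.
A pure strategy fixes one action at each information set independently, so the count is the product 2 × 3 × 3 × 2 = 36.

36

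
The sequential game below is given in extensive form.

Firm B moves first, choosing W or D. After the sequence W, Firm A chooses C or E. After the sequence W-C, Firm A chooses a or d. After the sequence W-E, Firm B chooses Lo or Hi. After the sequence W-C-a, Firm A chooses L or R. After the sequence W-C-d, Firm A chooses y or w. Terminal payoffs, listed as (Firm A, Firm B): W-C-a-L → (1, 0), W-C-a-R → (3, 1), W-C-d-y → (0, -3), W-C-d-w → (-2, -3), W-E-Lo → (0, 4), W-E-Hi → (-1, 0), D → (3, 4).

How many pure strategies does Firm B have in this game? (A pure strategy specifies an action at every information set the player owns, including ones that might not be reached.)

4

Firm B owns the root with actions {W, D} — two choices.
Firm B owns the node after W-E with actions {Lo, Hi} — two choices.
A pure strategy fixes one action at each information set independently, so the count is the product 2 × 2 = 4.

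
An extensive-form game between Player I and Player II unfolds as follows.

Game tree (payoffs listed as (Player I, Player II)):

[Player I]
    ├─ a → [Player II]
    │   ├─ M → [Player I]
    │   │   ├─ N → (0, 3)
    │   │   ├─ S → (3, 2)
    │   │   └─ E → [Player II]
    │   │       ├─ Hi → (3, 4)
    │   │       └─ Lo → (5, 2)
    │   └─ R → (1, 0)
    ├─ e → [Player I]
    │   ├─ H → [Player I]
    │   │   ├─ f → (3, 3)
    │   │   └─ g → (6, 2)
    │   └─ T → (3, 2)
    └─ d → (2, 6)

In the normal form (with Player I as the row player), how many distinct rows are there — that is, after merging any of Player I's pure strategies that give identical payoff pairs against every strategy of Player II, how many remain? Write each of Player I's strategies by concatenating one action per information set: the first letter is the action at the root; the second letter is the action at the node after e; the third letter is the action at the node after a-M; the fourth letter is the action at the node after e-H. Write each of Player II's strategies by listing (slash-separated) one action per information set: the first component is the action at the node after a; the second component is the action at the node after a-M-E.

Player I has 36 pure strategies: aHNf, aHNg, aHSf, aHSg, aHEf, aHEg, aTNf, aTNg, aTSf, aTSg, aTEf, aTEg, eHNf, eHNg, eHSf, eHSg, eHEf, eHEg, eTNf, eTNg, eTSf, eTSg, eTEf, eTEg, dHNf, dHNg, dHSf, dHSg, dHEf, dHEg, dTNf, dTNg, dTSf, dTSg, dTEf, dTEg. Columns: M/Hi, M/Lo, R/Hi, R/Lo.
{aHNf, aHNg, aTNf, aTNg} → row (0,3) (0,3) (1,0) (1,0)
{aHSf, aHSg, aTSf, aTSg} → row (3,2) (3,2) (1,0) (1,0)
{aHEf, aHEg, aTEf, aTEg} → row (3,4) (5,2) (1,0) (1,0)
{eHNf, eHSf, eHEf} → row (3,3) (3,3) (3,3) (3,3)
{eHNg, eHSg, eHEg} → row (6,2) (6,2) (6,2) (6,2)
{eTNf, eTNg, eTSf, eTSg, eTEf, eTEg} → row (3,2) (3,2) (3,2) (3,2)
{dHNf, dHNg, dHSf, dHSg, dHEf, dHEg, dTNf, dTNg, dTSf, dTSg, dTEf, dTEg} → row (2,6) (2,6) (2,6) (2,6)
That's 7 distinct rows out of 36 strategies.

7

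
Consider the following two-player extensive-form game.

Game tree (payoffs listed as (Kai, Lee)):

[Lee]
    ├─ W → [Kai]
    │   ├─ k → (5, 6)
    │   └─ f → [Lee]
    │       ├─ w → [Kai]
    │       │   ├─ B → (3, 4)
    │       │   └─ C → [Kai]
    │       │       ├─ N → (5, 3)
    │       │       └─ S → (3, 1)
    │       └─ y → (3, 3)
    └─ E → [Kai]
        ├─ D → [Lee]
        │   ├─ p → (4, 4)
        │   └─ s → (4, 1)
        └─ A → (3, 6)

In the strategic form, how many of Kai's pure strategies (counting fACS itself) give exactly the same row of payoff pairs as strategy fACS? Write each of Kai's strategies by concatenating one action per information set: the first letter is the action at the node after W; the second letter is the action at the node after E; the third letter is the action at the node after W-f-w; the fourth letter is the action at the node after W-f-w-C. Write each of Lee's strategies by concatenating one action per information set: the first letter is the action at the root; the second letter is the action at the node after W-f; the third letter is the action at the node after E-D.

Row for fACS (columns Wwp, Wws, Wyp, Wys, Ewp, Ews, Eyp, Eys): (3,1) (3,1) (3,3) (3,3) (3,6) (3,6) (3,6) (3,6).
Every one of Kai's information sets is on the play path for some reply by Lee when Kai follows fACS.
Changing the action at any of them therefore changes at least one column, so only fACS itself gives this row.

1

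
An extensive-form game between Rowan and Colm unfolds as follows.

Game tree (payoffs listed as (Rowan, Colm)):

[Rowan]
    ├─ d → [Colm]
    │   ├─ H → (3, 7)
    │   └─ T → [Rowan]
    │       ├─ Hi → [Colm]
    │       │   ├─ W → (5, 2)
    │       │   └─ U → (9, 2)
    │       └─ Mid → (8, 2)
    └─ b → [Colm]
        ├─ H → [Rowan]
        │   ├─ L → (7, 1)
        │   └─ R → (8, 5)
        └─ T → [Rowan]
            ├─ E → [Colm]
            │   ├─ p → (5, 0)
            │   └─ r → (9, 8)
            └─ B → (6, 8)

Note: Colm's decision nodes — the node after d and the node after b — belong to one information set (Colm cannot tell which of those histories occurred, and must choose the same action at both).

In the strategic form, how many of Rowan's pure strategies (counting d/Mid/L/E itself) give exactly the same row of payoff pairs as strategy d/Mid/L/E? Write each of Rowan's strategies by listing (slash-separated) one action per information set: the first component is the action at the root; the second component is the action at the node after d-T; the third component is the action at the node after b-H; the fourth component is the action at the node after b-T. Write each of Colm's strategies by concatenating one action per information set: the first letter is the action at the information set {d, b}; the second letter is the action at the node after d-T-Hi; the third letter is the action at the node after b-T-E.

Row for d/Mid/L/E (columns HWp, HWr, HUp, HUr, TWp, TWr, TUp, TUr): (3,7) (3,7) (3,7) (3,7) (8,2) (8,2) (8,2) (8,2).
Under d/Mid/L/E, Rowan's choice at the node after b-H and at the node after b-T can never be reached regardless of what Colm does, so varying those choices leaves every outcome unchanged.
Holding the reachable choices fixed and varying the unreachable ones freely already gives 2 × 2 = 4 equivalent strategies.
No other strategy reproduces this row, so those 4 are the full class: d/Mid/L/E, d/Mid/L/B, d/Mid/R/E, d/Mid/R/B.

4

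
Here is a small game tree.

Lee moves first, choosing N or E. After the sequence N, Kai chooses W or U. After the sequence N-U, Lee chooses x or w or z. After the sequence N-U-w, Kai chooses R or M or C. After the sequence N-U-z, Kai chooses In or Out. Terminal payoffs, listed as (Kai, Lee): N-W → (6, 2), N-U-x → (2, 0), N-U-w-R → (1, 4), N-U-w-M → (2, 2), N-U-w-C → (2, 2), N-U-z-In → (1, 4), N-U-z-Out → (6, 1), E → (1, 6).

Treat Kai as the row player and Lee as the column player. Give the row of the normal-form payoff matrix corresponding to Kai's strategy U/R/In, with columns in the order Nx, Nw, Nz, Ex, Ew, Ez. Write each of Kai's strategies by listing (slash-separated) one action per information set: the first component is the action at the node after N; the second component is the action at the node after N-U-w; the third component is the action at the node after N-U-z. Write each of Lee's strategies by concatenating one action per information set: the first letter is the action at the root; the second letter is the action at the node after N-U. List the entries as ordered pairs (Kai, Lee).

vs Nx: Lee plays N → Kai plays U at [N] → Lee plays x at [N-U] → (2, 0)
vs Nw: Lee plays N → Kai plays U at [N] → Lee plays w at [N-U] → Kai plays R at [N-U-w] → (1, 4)
vs Nz: Lee plays N → Kai plays U at [N] → Lee plays z at [N-U] → Kai plays In at [N-U-z] → (1, 4)
vs Ex: Lee plays E → (1, 6)
vs Ew: Lee plays E → (1, 6)
vs Ez: Lee plays E → (1, 6)

(2,0) (1,4) (1,4) (1,6) (1,6) (1,6)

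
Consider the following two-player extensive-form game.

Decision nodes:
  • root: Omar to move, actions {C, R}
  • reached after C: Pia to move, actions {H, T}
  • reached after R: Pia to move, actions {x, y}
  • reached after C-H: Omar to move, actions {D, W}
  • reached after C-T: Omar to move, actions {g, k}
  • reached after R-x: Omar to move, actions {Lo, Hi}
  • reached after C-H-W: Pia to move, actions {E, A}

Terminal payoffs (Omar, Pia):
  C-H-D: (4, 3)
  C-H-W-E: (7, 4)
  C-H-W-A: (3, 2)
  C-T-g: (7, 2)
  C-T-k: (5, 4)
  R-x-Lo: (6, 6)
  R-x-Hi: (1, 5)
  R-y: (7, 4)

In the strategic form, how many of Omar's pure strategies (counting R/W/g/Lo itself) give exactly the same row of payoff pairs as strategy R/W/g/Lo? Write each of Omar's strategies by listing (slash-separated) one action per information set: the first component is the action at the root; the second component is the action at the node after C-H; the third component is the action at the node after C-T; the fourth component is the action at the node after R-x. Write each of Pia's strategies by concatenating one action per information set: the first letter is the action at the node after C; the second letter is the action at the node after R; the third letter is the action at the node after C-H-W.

4

Row for R/W/g/Lo (columns HxE, HxA, HyE, HyA, TxE, TxA, TyE, TyA): (6,6) (6,6) (7,4) (7,4) (6,6) (6,6) (7,4) (7,4).
Under R/W/g/Lo, Omar's choice at the node after C-H and at the node after C-T can never be reached regardless of what Pia does, so varying those choices leaves every outcome unchanged.
Holding the reachable choices fixed and varying the unreachable ones freely already gives 2 × 2 = 4 equivalent strategies.
No other strategy reproduces this row, so those 4 are the full class: R/D/g/Lo, R/D/k/Lo, R/W/g/Lo, R/W/k/Lo.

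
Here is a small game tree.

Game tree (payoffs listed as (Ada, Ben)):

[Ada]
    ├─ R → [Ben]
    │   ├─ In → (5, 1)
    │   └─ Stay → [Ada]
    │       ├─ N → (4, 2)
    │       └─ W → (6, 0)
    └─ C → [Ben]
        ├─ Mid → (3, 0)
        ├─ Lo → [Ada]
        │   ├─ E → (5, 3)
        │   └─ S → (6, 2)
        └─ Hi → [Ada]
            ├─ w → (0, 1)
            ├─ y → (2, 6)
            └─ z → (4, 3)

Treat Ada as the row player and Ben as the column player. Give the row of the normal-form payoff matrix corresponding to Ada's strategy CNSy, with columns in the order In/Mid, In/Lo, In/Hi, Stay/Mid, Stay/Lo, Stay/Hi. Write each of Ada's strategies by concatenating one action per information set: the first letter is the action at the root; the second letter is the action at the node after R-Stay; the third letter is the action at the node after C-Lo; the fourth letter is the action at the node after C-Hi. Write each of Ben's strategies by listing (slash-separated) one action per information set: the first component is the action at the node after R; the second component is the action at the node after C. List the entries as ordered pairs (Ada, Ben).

vs In/Mid: Ada plays C → Ben plays Mid at [C] → (3, 0)
vs In/Lo: Ada plays C → Ben plays Lo at [C] → Ada plays S at [C-Lo] → (6, 2)
vs In/Hi: Ada plays C → Ben plays Hi at [C] → Ada plays y at [C-Hi] → (2, 6)
vs Stay/Mid: Ada plays C → Ben plays Mid at [C] → (3, 0)
vs Stay/Lo: Ada plays C → Ben plays Lo at [C] → Ada plays S at [C-Lo] → (6, 2)
vs Stay/Hi: Ada plays C → Ben plays Hi at [C] → Ada plays y at [C-Hi] → (2, 6)

(3,0) (6,2) (2,6) (3,0) (6,2) (2,6)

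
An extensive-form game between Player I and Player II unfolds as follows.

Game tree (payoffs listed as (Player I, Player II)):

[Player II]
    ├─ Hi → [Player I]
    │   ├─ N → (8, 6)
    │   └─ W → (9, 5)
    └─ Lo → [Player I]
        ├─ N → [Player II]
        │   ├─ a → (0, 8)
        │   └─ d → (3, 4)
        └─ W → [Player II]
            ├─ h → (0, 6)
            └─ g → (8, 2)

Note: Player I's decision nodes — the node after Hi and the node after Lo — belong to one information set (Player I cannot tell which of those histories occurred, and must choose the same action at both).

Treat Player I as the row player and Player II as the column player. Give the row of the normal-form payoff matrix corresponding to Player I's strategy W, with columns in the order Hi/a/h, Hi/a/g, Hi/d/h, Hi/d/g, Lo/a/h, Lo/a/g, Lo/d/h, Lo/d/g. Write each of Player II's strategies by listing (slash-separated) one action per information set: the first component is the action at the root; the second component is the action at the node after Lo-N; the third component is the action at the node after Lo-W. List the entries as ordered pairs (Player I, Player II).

vs Hi/a/h: Player II plays Hi → Player I plays W at [Hi] → (9, 5)
vs Hi/a/g: Player II plays Hi → Player I plays W at [Hi] → (9, 5)
vs Hi/d/h: Player II plays Hi → Player I plays W at [Hi] → (9, 5)
vs Hi/d/g: Player II plays Hi → Player I plays W at [Hi] → (9, 5)
vs Lo/a/h: Player II plays Lo → Player I plays W at [Lo] → Player II plays h at [Lo-W] → (0, 6)
vs Lo/a/g: Player II plays Lo → Player I plays W at [Lo] → Player II plays g at [Lo-W] → (8, 2)
vs Lo/d/h: Player II plays Lo → Player I plays W at [Lo] → Player II plays h at [Lo-W] → (0, 6)
vs Lo/d/g: Player II plays Lo → Player I plays W at [Lo] → Player II plays g at [Lo-W] → (8, 2)

(9,5) (9,5) (9,5) (9,5) (0,6) (8,2) (0,6) (8,2)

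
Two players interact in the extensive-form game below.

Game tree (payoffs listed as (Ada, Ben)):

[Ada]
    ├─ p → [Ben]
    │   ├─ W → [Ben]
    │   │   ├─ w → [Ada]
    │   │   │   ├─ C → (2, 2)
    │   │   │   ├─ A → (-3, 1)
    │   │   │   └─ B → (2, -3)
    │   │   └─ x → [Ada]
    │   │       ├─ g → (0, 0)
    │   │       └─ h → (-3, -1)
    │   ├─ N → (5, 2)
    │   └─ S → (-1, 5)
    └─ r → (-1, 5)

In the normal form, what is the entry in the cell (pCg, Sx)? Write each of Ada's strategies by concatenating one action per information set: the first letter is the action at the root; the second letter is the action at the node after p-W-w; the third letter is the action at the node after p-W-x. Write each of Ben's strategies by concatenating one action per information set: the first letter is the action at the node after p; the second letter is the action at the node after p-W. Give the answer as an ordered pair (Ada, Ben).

(-1, 5)

Trace the play path from the root:
  Ada plays p
  Ben plays S at [p]
→ terminal payoff (-1, 5).
(Ada's choice at the node after p-W-w is never reached on this path, so it doesn't affect the outcome.)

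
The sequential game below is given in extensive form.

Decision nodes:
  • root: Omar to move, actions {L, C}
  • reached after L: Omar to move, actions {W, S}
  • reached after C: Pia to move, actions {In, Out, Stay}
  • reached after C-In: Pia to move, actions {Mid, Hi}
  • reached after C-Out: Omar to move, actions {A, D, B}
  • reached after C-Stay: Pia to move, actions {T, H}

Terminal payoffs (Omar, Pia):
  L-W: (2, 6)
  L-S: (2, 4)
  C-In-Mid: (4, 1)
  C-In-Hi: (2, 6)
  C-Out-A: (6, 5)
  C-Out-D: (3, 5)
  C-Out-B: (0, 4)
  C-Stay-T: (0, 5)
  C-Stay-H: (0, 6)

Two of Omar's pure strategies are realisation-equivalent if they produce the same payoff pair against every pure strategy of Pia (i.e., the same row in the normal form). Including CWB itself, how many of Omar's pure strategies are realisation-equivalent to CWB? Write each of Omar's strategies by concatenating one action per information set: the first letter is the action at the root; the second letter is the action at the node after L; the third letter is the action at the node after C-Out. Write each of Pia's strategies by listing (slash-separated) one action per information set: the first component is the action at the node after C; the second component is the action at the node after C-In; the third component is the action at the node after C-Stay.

2

Row for CWB (columns In/Mid/T, In/Mid/H, In/Hi/T, In/Hi/H, Out/Mid/T, Out/Mid/H, Out/Hi/T, Out/Hi/H, Stay/Mid/T, Stay/Mid/H, Stay/Hi/T, Stay/Hi/H): (4,1) (4,1) (2,6) (2,6) (0,4) (0,4) (0,4) (0,4) (0,5) (0,6) (0,5) (0,6).
Under CWB, Omar's choice at the node after L can never be reached regardless of what Pia does, so varying those choices leaves every outcome unchanged.
Holding the reachable choices fixed and varying the unreachable one freely already gives 2 equivalent strategies.
No other strategy reproduces this row, so those 2 are the full class: CWB, CSB.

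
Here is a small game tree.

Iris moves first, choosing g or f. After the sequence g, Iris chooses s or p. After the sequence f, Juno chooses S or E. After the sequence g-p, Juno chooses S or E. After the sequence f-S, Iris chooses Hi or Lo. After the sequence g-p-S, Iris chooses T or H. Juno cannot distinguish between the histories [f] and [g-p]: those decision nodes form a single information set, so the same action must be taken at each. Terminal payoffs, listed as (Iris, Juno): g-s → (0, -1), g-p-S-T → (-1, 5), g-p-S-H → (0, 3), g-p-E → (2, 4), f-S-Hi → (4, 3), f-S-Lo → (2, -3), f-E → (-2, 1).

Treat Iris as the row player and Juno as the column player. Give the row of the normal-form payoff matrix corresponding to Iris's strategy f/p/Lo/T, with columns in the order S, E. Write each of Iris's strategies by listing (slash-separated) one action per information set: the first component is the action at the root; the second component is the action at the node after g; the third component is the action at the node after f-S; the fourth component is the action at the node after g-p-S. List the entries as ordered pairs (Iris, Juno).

(2,-3) (-2,1)

vs S: Iris plays f → Juno plays S at [f] → Iris plays Lo at [f-S] → (2, -3)
vs E: Iris plays f → Juno plays E at [f] → (-2, 1)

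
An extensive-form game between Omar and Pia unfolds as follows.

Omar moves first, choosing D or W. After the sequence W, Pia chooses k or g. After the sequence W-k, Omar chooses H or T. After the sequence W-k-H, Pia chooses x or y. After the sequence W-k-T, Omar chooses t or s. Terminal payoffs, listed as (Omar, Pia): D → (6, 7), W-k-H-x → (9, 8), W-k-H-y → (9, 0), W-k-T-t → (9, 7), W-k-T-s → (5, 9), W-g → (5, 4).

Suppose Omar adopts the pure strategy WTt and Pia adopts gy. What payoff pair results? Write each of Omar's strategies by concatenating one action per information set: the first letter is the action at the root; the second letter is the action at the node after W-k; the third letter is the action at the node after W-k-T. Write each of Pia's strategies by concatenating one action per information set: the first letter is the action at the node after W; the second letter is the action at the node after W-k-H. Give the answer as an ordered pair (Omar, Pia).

(5, 4)

Trace the play path from the root:
  Omar plays W
  Pia plays g at [W]
→ terminal payoff (5, 4).
(Omar's choice at the node after W-k is never reached on this path, so it doesn't affect the outcome.)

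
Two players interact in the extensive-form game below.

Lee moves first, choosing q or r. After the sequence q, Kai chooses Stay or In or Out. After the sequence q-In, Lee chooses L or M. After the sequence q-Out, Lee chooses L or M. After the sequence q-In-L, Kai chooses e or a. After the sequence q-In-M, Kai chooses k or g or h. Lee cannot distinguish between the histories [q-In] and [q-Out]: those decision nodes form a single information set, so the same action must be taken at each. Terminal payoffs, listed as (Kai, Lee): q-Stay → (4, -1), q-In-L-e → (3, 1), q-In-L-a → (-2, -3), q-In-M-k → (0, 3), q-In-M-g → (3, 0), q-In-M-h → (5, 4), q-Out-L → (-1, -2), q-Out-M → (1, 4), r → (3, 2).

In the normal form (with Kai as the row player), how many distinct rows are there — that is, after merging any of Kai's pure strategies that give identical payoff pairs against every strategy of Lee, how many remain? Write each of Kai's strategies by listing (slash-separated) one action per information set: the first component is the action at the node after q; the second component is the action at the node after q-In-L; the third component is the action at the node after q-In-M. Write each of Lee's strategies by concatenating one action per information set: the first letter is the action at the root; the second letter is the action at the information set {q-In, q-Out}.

Kai has 18 pure strategies: Stay/e/k, Stay/e/g, Stay/e/h, Stay/a/k, Stay/a/g, Stay/a/h, In/e/k, In/e/g, In/e/h, In/a/k, In/a/g, In/a/h, Out/e/k, Out/e/g, Out/e/h, Out/a/k, Out/a/g, Out/a/h. Columns: qL, qM, rL, rM.
{Stay/e/k, Stay/e/g, Stay/e/h, Stay/a/k, Stay/a/g, Stay/a/h} → row (4,-1) (4,-1) (3,2) (3,2)
{In/e/k} → row (3,1) (0,3) (3,2) (3,2)
{In/e/g} → row (3,1) (3,0) (3,2) (3,2)
{In/e/h} → row (3,1) (5,4) (3,2) (3,2)
{In/a/k} → row (-2,-3) (0,3) (3,2) (3,2)
{In/a/g} → row (-2,-3) (3,0) (3,2) (3,2)
{In/a/h} → row (-2,-3) (5,4) (3,2) (3,2)
{Out/e/k, Out/e/g, Out/e/h, Out/a/k, Out/a/g, Out/a/h} → row (-1,-2) (1,4) (3,2) (3,2)
That's 8 distinct rows out of 18 strategies.

8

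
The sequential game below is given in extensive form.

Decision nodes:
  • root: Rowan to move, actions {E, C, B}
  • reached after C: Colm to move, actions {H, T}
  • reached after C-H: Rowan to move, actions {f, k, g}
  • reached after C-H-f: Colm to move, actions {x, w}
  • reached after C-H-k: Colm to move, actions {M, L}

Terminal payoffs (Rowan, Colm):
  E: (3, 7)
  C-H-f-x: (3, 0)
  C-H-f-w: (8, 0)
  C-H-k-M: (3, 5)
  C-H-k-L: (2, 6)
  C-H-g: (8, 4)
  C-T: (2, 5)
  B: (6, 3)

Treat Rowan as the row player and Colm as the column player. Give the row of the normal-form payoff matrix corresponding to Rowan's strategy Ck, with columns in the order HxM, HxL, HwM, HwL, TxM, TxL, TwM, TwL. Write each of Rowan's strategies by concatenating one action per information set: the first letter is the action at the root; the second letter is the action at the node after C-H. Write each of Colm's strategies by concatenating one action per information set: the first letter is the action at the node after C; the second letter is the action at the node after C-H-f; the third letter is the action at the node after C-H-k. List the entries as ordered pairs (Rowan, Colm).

vs HxM: Rowan plays C → Colm plays H at [C] → Rowan plays k at [C-H] → Colm plays M at [C-H-k] → (3, 5)
vs HxL: Rowan plays C → Colm plays H at [C] → Rowan plays k at [C-H] → Colm plays L at [C-H-k] → (2, 6)
vs HwM: Rowan plays C → Colm plays H at [C] → Rowan plays k at [C-H] → Colm plays M at [C-H-k] → (3, 5)
vs HwL: Rowan plays C → Colm plays H at [C] → Rowan plays k at [C-H] → Colm plays L at [C-H-k] → (2, 6)
vs TxM: Rowan plays C → Colm plays T at [C] → (2, 5)
vs TxL: Rowan plays C → Colm plays T at [C] → (2, 5)
vs TwM: Rowan plays C → Colm plays T at [C] → (2, 5)
vs TwL: Rowan plays C → Colm plays T at [C] → (2, 5)

(3,5) (2,6) (3,5) (2,6) (2,5) (2,5) (2,5) (2,5)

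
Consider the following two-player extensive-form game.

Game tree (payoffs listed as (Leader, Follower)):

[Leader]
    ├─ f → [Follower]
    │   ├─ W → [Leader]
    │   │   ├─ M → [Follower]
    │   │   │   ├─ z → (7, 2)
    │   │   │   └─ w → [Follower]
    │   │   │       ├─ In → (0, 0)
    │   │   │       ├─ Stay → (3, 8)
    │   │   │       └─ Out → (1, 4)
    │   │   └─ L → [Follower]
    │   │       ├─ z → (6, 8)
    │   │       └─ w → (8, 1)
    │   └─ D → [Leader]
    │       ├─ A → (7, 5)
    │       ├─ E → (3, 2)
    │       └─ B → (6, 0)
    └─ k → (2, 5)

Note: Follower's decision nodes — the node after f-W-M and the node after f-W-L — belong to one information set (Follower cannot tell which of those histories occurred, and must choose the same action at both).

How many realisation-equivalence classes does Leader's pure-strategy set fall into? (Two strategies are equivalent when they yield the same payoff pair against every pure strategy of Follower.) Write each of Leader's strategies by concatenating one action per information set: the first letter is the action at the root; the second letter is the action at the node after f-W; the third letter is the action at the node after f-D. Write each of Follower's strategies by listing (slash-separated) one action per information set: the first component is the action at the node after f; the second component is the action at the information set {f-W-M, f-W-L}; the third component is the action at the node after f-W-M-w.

Leader has 12 pure strategies: fMA, fME, fMB, fLA, fLE, fLB, kMA, kME, kMB, kLA, kLE, kLB. Columns: W/z/In, W/z/Stay, W/z/Out, W/w/In, W/w/Stay, W/w/Out, D/z/In, D/z/Stay, D/z/Out, D/w/In, D/w/Stay, D/w/Out.
{fMA} → row (7,2) (7,2) (7,2) (0,0) (3,8) (1,4) (7,5) (7,5) (7,5) (7,5) (7,5) (7,5)
{fME} → row (7,2) (7,2) (7,2) (0,0) (3,8) (1,4) (3,2) (3,2) (3,2) (3,2) (3,2) (3,2)
{fMB} → row (7,2) (7,2) (7,2) (0,0) (3,8) (1,4) (6,0) (6,0) (6,0) (6,0) (6,0) (6,0)
{fLA} → row (6,8) (6,8) (6,8) (8,1) (8,1) (8,1) (7,5) (7,5) (7,5) (7,5) (7,5) (7,5)
{fLE} → row (6,8) (6,8) (6,8) (8,1) (8,1) (8,1) (3,2) (3,2) (3,2) (3,2) (3,2) (3,2)
{fLB} → row (6,8) (6,8) (6,8) (8,1) (8,1) (8,1) (6,0) (6,0) (6,0) (6,0) (6,0) (6,0)
{kMA, kME, kMB, kLA, kLE, kLB} → row (2,5) (2,5) (2,5) (2,5) (2,5) (2,5) (2,5) (2,5) (2,5) (2,5) (2,5) (2,5)
That's 7 distinct rows out of 12 strategies.

7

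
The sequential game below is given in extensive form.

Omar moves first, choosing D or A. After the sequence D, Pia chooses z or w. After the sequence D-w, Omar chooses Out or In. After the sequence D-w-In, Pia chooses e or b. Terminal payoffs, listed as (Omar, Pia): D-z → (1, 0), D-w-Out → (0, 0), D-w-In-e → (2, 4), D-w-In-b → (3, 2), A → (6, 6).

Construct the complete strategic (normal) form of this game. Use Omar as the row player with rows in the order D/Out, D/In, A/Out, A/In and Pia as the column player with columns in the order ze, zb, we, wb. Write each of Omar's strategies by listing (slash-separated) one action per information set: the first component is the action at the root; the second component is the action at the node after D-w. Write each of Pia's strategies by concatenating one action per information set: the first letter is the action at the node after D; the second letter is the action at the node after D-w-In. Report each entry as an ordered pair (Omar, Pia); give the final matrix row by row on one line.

D/Out: (1,0) (1,0) (0,0) (0,0) | D/In: (1,0) (1,0) (2,4) (3,2) | A/Out: (6,6) (6,6) (6,6) (6,6) | A/In: (6,6) (6,6) (6,6) (6,6)

Row D/Out: ze→(1,0), zb→(1,0), we→(0,0), wb→(0,0)
Row D/In: ze→(1,0), zb→(1,0), we→(2,4), wb→(3,2)
Row A/Out: ze→(6,6), zb→(6,6), we→(6,6), wb→(6,6)
Row A/In: ze→(6,6), zb→(6,6), we→(6,6), wb→(6,6)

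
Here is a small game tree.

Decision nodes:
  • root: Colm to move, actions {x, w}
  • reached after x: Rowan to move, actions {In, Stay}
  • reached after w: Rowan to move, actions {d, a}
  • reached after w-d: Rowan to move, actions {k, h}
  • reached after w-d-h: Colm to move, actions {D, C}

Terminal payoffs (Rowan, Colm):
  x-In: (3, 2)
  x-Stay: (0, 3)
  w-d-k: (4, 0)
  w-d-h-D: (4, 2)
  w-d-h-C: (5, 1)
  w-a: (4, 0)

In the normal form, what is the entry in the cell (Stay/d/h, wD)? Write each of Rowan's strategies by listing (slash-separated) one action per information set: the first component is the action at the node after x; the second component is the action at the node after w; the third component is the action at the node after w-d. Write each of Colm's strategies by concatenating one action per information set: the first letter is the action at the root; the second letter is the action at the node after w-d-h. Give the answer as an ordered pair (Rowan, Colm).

Trace the play path from the root:
  Colm plays w
  Rowan plays d at [w]
  Rowan plays h at [w-d]
  Colm plays D at [w-d-h]
→ terminal payoff (4, 2).
(Rowan's choice at the node after x is never reached on this path, so it doesn't affect the outcome.)

(4, 2)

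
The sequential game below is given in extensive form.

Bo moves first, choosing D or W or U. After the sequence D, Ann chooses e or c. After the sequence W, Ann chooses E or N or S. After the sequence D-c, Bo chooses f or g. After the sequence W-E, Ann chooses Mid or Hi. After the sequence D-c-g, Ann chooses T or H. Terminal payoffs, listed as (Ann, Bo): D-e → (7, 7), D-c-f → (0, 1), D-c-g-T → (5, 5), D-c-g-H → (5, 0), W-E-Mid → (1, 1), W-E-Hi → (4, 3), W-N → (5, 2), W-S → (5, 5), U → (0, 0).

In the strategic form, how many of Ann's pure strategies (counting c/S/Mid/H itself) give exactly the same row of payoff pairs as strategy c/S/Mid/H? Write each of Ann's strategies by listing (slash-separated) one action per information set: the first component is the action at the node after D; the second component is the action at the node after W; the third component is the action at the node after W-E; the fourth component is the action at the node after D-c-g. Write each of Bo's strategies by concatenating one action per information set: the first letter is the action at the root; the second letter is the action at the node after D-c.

2

Row for c/S/Mid/H (columns Df, Dg, Wf, Wg, Uf, Ug): (0,1) (5,0) (5,5) (5,5) (0,0) (0,0).
Under c/S/Mid/H, Ann's choice at the node after W-E can never be reached regardless of what Bo does, so varying those choices leaves every outcome unchanged.
Holding the reachable choices fixed and varying the unreachable one freely already gives 2 equivalent strategies.
No other strategy reproduces this row, so those 2 are the full class: c/S/Mid/H, c/S/Hi/H.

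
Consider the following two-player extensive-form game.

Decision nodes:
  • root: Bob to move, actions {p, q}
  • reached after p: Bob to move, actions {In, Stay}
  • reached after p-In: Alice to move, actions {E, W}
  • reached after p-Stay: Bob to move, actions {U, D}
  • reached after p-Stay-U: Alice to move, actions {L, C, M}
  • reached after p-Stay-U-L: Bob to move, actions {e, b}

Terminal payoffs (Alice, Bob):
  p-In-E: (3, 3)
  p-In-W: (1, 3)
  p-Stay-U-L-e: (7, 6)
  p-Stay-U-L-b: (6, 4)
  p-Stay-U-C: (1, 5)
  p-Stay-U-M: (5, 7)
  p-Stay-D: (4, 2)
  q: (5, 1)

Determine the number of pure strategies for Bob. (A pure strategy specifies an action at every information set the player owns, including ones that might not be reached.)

Bob owns the root with actions {p, q} — two choices.
Bob owns the node after p with actions {In, Stay} — two choices.
Bob owns the node after p-Stay with actions {U, D} — two choices.
Bob owns the node after p-Stay-U-L with actions {e, b} — two choices.
A pure strategy fixes one action at each information set independently, so the count is the product 2 × 2 × 2 × 2 = 16.

16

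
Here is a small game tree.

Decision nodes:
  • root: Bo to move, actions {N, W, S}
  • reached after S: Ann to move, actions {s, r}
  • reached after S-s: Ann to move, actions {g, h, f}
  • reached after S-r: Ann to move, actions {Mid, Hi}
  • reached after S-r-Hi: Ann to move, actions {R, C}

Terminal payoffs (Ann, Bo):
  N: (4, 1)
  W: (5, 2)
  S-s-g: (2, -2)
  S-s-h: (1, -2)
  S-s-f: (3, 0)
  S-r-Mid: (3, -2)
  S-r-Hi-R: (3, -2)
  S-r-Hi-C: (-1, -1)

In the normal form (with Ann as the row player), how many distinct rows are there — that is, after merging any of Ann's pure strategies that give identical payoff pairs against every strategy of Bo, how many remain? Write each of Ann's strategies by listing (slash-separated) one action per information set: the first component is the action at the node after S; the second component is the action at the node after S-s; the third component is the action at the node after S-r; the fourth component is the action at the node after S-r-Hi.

Ann has 24 pure strategies: s/g/Mid/R, s/g/Mid/C, s/g/Hi/R, s/g/Hi/C, s/h/Mid/R, s/h/Mid/C, s/h/Hi/R, s/h/Hi/C, s/f/Mid/R, s/f/Mid/C, s/f/Hi/R, s/f/Hi/C, r/g/Mid/R, r/g/Mid/C, r/g/Hi/R, r/g/Hi/C, r/h/Mid/R, r/h/Mid/C, r/h/Hi/R, r/h/Hi/C, r/f/Mid/R, r/f/Mid/C, r/f/Hi/R, r/f/Hi/C. Columns: N, W, S.
{s/g/Mid/R, s/g/Mid/C, s/g/Hi/R, s/g/Hi/C} → row (4,1) (5,2) (2,-2)
{s/h/Mid/R, s/h/Mid/C, s/h/Hi/R, s/h/Hi/C} → row (4,1) (5,2) (1,-2)
{s/f/Mid/R, s/f/Mid/C, s/f/Hi/R, s/f/Hi/C} → row (4,1) (5,2) (3,0)
{r/g/Mid/R, r/g/Mid/C, r/g/Hi/R, r/h/Mid/R, r/h/Mid/C, r/h/Hi/R, r/f/Mid/R, r/f/Mid/C, r/f/Hi/R} → row (4,1) (5,2) (3,-2)
{r/g/Hi/C, r/h/Hi/C, r/f/Hi/C} → row (4,1) (5,2) (-1,-1)
That's 5 distinct rows out of 24 strategies.

5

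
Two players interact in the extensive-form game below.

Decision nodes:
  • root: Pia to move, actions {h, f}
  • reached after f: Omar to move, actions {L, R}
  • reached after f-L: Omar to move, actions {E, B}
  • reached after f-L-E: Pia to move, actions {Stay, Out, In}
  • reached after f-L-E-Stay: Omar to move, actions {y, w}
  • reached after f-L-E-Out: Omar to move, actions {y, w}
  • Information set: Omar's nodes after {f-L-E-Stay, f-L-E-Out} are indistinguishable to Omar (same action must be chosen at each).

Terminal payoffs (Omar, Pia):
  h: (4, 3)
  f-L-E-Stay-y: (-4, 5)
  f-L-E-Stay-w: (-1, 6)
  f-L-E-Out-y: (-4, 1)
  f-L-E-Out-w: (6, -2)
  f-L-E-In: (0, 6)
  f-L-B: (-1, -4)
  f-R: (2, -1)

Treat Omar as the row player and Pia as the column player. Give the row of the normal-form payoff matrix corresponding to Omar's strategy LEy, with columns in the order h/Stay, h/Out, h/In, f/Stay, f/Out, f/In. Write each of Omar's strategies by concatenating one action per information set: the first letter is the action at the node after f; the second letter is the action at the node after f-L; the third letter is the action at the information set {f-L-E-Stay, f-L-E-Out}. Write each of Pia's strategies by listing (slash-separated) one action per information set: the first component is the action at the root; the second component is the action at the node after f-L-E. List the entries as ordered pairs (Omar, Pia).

vs h/Stay: Pia plays h → (4, 3)
vs h/Out: Pia plays h → (4, 3)
vs h/In: Pia plays h → (4, 3)
vs f/Stay: Pia plays f → Omar plays L at [f] → Omar plays E at [f-L] → Pia plays Stay at [f-L-E] → Omar plays y at [f-L-E-Stay] → (-4, 5)
vs f/Out: Pia plays f → Omar plays L at [f] → Omar plays E at [f-L] → Pia plays Out at [f-L-E] → Omar plays y at [f-L-E-Out] → (-4, 1)
vs f/In: Pia plays f → Omar plays L at [f] → Omar plays E at [f-L] → Pia plays In at [f-L-E] → (0, 6)

(4,3) (4,3) (4,3) (-4,5) (-4,1) (0,6)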